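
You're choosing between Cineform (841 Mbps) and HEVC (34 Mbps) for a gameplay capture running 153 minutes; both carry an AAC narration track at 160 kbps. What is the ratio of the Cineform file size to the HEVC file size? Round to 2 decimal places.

153 min = 9180 s
Audio: 160 kbps = 0.160 Mbps.
Cineform: 841.160 Mbps × 9180 s = 7721848.8 Mb = 965.231 GB.
HEVC: 34.160 Mbps × 9180 s = 313588.8 Mb = 39.199 GB.
Ratio: 965.231 / 39.199 = 24.624.

24.62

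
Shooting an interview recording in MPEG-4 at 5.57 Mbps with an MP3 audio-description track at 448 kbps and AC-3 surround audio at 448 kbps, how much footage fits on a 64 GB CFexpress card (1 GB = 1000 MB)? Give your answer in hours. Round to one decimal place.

Audio total: 448 + 448 = 896 kbps = 0.896 Mbps.
Total bitrate: 5.57 + 0.896 = 6.466 Mbps.
Capacity: 64 GB = 512,000 Mb.
Recording time: 512,000 / 6.466 = 79,183 s ≈ 22.0 hours.

22.0 hours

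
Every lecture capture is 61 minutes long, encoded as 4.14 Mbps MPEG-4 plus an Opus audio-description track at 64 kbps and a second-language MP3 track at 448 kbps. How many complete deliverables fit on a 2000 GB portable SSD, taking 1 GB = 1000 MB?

939

61 min = 3660 s
Audio total: 64 + 448 = 512 kbps = 0.512 Mbps.
Total bitrate: 4.652 Mbps.
Per item: 4.652 Mbps × 3660 s = 17,026 Mb = 2,128 MB.
Capacity: 2000 GB = 16,000,000 Mb; 939.72 items → 939 complete.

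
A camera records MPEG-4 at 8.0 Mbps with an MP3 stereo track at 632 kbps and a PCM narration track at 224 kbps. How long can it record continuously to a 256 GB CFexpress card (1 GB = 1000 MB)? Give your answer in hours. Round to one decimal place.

64.2 hours

Audio total: 632 + 224 = 856 kbps = 0.856 Mbps.
Total bitrate: 8.0 + 0.856 = 8.856 Mbps.
Capacity: 256 GB = 2,048,000 Mb.
Recording time: 2,048,000 / 8.856 = 231,256 s ≈ 64.2 hours.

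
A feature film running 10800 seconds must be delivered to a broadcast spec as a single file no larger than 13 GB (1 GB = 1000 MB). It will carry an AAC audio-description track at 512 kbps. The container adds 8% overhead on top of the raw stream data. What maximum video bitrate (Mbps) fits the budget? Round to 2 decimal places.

8.40 Mbps

Budget: 13 GB = 104000.0 Mb.
Stream payload after overhead: 104000.0 / 1.08 = 96296.3 Mb.
Total bitrate budget: 96296.3 Mb / 10800 s = 8.916 Mbps.
Audio: 512 kbps = 0.512 Mbps.
Video: 8.916 − 0.512 = 8.404 Mbps.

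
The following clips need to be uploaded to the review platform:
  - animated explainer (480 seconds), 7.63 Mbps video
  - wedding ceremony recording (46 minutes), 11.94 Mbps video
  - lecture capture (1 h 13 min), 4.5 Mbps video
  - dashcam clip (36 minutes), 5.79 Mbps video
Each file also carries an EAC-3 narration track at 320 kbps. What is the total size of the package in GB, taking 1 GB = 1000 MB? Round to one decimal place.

Audio: 320 kbps = 0.320 Mbps.
animated explainer: 7.950 Mbps × 480 s = 3816.0 Mb
wedding ceremony recording: 12.260 Mbps × 2760 s = 33837.6 Mb
lecture capture: 4.820 Mbps × 4380 s = 21111.6 Mb
dashcam clip: 6.110 Mbps × 2160 s = 13197.6 Mb
Total: 71962.8 Mb = 8995.4 MB.
= 8.995 GB.

9.0 GB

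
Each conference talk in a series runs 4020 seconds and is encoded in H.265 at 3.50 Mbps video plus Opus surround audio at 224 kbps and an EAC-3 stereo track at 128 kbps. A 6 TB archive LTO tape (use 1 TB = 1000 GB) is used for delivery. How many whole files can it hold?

3099

Audio total: 224 + 128 = 352 kbps = 0.352 Mbps.
Total bitrate: 3.852 Mbps.
Per item: 3.852 Mbps × 4020 s = 15,485 Mb = 1,936 MB.
Capacity: 6 TB = 48,000,000 Mb; 3099.77 items → 3099 complete.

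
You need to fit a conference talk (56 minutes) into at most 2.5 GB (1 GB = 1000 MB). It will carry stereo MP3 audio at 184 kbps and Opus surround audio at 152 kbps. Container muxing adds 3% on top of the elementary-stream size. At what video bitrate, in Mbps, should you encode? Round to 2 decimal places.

Budget: 2.5 GB = 20000.0 Mb.
Stream payload after overhead: 20000.0 / 1.03 = 19417.5 Mb.
56 min = 3360 s
Total bitrate budget: 19417.5 Mb / 3360 s = 5.779 Mbps.
Audio total: 184 + 152 = 336 kbps = 0.336 Mbps.
Video: 5.779 − 0.336 = 5.443 Mbps.

5.44 Mbps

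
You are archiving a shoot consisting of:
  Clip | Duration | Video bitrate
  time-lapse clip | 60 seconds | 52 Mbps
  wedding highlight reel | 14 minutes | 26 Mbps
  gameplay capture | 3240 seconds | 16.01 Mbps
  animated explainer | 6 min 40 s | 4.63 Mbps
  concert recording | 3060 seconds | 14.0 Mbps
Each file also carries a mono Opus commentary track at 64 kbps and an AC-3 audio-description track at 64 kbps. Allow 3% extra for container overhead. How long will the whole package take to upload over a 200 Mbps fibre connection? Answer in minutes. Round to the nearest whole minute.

11 minutes

Audio total: 64 + 64 = 128 kbps = 0.128 Mbps.
time-lapse clip: 52.128 Mbps × 60 s × 1.03 = 3221.5 Mb
wedding highlight reel: 26.128 Mbps × 840 s × 1.03 = 22605.9 Mb
gameplay capture: 16.138 Mbps × 3240 s × 1.03 = 53855.7 Mb
animated explainer: 4.758 Mbps × 400 s × 1.03 = 1960.3 Mb
concert recording: 14.128 Mbps × 3060 s × 1.03 = 44528.6 Mb
Total: 126172.1 Mb = 15771.5 MB.
At 200 Mbps: 126172.1 / 200 = 631 s ≈ 10.5 minutes.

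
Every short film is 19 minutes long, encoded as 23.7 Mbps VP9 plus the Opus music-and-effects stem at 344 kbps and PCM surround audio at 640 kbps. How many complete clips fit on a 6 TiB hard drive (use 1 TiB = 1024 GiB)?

1875

19 min = 1140 s
Audio total: 344 + 640 = 984 kbps = 0.984 Mbps.
Total bitrate: 24.684 Mbps.
Per item: 24.684 Mbps × 1140 s = 28,140 Mb = 3,517 MB.
Capacity: 6 TiB = 52,776,558 Mb; 1875.52 items → 1875 complete.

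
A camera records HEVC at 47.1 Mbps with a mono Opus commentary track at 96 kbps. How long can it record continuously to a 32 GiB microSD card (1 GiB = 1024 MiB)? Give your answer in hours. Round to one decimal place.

1.6 hours

Audio: 96 kbps = 0.096 Mbps.
Total bitrate: 47.1 + 0.096 = 47.196 Mbps.
Capacity: 32 GiB = 274,878 Mb.
Recording time: 274,878 / 47.196 = 5,824 s ≈ 1.62 hours.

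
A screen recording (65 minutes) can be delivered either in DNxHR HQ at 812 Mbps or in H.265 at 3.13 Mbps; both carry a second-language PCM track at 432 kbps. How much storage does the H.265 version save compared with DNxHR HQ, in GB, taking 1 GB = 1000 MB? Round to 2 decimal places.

394.32 GB

65 min = 3900 s
Audio: 432 kbps = 0.432 Mbps.
DNxHR HQ: 812.432 Mbps × 3900 s = 3168484.8 Mb = 396.061 GB.
H.265: 3.562 Mbps × 3900 s = 13891.8 Mb = 1.736 GB.
Saving: 396.061 − 1.736 = 394.324 GB.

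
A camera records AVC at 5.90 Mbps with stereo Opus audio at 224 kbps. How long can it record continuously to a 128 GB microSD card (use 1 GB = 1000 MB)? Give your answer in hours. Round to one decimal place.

Audio: 224 kbps = 0.224 Mbps.
Total bitrate: 5.90 + 0.224 = 6.124 Mbps.
Capacity: 128 GB = 1,024,000 Mb.
Recording time: 1,024,000 / 6.124 = 167,211 s ≈ 46.4 hours.

46.4 hours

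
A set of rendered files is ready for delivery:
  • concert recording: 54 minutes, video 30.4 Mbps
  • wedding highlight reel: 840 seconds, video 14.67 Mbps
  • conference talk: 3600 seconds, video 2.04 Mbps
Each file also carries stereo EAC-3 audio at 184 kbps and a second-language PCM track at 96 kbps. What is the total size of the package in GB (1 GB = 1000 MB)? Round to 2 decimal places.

15.04 GB

Audio total: 184 + 96 = 280 kbps = 0.280 Mbps.
concert recording: 30.680 Mbps × 3240 s = 99403.2 Mb
wedding highlight reel: 14.950 Mbps × 840 s = 12558.0 Mb
conference talk: 2.320 Mbps × 3600 s = 8352.0 Mb
Total: 120313.2 Mb = 15039.1 MB.
= 15.04 GB.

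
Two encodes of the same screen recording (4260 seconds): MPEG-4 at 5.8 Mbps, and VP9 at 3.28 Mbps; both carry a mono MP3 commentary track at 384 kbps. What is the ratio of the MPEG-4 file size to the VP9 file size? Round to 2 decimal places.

1.69

Audio: 384 kbps = 0.384 Mbps.
MPEG-4: 6.184 Mbps × 4260 s = 26343.8 Mb = 3.293 GB.
VP9: 3.664 Mbps × 4260 s = 15608.6 Mb = 1.951 GB.
Ratio: 3.293 / 1.951 = 1.688.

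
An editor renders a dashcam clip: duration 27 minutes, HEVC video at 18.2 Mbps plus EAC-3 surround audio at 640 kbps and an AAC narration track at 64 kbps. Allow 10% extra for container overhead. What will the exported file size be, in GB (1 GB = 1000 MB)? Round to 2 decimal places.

27 min = 1620 s
Audio total: 640 + 64 = 704 kbps = 0.704 Mbps.
Total bitrate: 18.2 + 0.704 = 18.904 Mbps.
Stream data: 18.904 Mbps × 1620 s = 30624.5 Mb.
With 10% container overhead: ×1.10.
33,687 Mb ÷ 8 = 4,211 MB → 4.211 GB.

4.21 GB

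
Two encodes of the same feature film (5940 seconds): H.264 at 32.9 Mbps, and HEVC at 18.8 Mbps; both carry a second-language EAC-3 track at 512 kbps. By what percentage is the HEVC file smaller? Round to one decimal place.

Audio: 512 kbps = 0.512 Mbps.
H.264: 33.412 Mbps × 5940 s = 198467.3 Mb = 24.808 GB.
HEVC: 19.312 Mbps × 5940 s = 114713.3 Mb = 14.339 GB.
Reduction: (1 − 14.339/24.808) × 100 = 42.20%.

42.2%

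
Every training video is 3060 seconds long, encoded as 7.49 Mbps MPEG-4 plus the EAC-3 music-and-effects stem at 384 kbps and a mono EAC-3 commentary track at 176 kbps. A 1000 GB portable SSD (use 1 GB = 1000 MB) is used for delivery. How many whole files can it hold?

324

Audio total: 384 + 176 = 560 kbps = 0.560 Mbps.
Total bitrate: 8.050 Mbps.
Per item: 8.050 Mbps × 3060 s = 24,633 Mb = 3,079 MB.
Capacity: 1000 GB = 8,000,000 Mb; 324.77 items → 324 complete.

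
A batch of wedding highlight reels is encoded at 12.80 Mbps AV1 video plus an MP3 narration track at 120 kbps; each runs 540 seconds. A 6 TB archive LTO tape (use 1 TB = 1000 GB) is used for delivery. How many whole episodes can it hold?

Audio: 120 kbps = 0.120 Mbps.
Total bitrate: 12.920 Mbps.
Per item: 12.920 Mbps × 540 s = 6,977 Mb = 872.1 MB.
Capacity: 6 TB = 48,000,000 Mb; 6879.94 items → 6879 complete.

6879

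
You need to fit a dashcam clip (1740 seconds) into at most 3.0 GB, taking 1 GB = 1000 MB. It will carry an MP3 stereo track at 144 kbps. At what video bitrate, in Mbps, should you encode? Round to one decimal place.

13.6 Mbps

Budget: 3.0 GB = 24000.0 Mb.
Total bitrate budget: 24000.0 Mb / 1740 s = 13.793 Mbps.
Audio: 144 kbps = 0.144 Mbps.
Video: 13.793 − 0.144 = 13.649 Mbps.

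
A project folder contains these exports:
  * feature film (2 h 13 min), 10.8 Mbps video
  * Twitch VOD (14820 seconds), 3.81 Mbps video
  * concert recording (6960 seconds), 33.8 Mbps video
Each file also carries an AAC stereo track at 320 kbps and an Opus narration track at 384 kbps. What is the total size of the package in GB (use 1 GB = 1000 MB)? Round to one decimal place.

Audio total: 320 + 384 = 704 kbps = 0.704 Mbps.
feature film: 11.504 Mbps × 7980 s = 91801.9 Mb
Twitch VOD: 4.514 Mbps × 14820 s = 66897.5 Mb
concert recording: 34.504 Mbps × 6960 s = 240147.8 Mb
Total: 398847.2 Mb = 49855.9 MB.
= 49.86 GB.

49.9 GB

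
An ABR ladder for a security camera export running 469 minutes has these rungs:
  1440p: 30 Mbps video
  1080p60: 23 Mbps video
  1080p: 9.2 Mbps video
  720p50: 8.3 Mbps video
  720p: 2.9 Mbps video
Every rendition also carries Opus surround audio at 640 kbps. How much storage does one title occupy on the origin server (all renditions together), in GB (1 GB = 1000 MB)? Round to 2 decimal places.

269.44 GB

469 min = 28140 s
Audio: 640 kbps = 0.640 Mbps.
Sum of rendition bitrates: (30+0.640) + (23+0.640) + (9.2+0.640) + (8.3+0.640) + (2.9+0.640) = 76.600 Mbps.
× 28140 s = 2,155,524 Mb = 269,440 MB = 269.4 GB.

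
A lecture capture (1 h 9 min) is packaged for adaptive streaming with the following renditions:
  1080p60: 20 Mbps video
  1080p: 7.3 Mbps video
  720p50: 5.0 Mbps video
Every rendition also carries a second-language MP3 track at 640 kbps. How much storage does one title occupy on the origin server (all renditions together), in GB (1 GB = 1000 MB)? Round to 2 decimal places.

1 h 9 min = 69 min = 4140 s
Audio: 640 kbps = 0.640 Mbps.
Sum of rendition bitrates: (20+0.640) + (7.3+0.640) + (5.0+0.640) = 34.220 Mbps.
× 4140 s = 141,671 Mb = 17,709 MB = 17.71 GB.

17.71 GB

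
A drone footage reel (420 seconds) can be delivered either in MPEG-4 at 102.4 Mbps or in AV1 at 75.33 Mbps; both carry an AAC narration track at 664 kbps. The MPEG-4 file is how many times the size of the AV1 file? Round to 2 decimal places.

Audio: 664 kbps = 0.664 Mbps.
MPEG-4: 103.064 Mbps × 420 s = 43286.9 Mb = 5.039 GiB.
AV1: 75.994 Mbps × 420 s = 31917.5 Mb = 3.716 GiB.
Ratio: 5.039 / 3.716 = 1.356.

1.36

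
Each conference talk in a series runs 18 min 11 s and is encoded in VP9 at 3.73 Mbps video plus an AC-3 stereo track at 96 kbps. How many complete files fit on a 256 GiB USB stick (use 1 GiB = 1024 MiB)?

18 min 11 s = 1091 s
Audio: 96 kbps = 0.096 Mbps.
Total bitrate: 3.826 Mbps.
Per item: 3.826 Mbps × 1091 s = 4,174 Mb = 521.8 MB.
Capacity: 256 GiB = 2,199,023 Mb; 526.82 items → 526 complete.

526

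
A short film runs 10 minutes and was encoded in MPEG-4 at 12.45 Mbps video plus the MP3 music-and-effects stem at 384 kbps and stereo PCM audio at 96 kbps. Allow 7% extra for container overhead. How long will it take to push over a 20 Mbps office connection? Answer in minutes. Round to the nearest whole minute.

10 min = 600 s
Audio total: 384 + 96 = 480 kbps = 0.480 Mbps.
Total bitrate: 12.930 Mbps.
File: 12.930 Mbps × 600 s = 7758.0 Mb.
With 7% container overhead: ×1.07. → 8301.1 Mb.
At 20 Mbps: 8301.1 / 20 = 415.1 s ≈ 6.92 minutes.

7 minutes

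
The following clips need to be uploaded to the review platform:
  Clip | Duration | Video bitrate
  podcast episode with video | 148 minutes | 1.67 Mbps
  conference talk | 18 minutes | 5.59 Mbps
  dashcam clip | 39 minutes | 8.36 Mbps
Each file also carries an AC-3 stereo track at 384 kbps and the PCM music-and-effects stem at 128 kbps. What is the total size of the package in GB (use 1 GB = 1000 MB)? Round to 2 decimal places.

5.84 GB

Audio total: 384 + 128 = 512 kbps = 0.512 Mbps.
podcast episode with video: 2.182 Mbps × 8880 s = 19376.2 Mb
conference talk: 6.102 Mbps × 1080 s = 6590.2 Mb
dashcam clip: 8.872 Mbps × 2340 s = 20760.5 Mb
Total: 46726.8 Mb = 5840.9 MB.
= 5.841 GB.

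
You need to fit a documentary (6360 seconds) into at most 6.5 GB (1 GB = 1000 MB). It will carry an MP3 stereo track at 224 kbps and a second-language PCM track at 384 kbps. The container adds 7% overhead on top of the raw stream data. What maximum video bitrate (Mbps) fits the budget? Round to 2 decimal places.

7.03 Mbps

Budget: 6.5 GB = 52000.0 Mb.
Stream payload after overhead: 52000.0 / 1.07 = 48598.1 Mb.
Total bitrate budget: 48598.1 Mb / 6360 s = 7.641 Mbps.
Audio total: 224 + 384 = 608 kbps = 0.608 Mbps.
Video: 7.641 − 0.608 = 7.033 Mbps.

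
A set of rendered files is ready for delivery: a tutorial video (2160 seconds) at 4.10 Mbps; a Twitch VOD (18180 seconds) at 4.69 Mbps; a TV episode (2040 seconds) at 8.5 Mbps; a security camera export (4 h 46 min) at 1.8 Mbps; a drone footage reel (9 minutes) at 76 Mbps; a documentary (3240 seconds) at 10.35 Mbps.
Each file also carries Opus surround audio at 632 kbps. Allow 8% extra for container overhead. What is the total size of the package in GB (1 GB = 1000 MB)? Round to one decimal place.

Audio: 632 kbps = 0.632 Mbps.
tutorial video: 4.732 Mbps × 2160 s × 1.08 = 11038.8 Mb
Twitch VOD: 5.322 Mbps × 18180 s × 1.08 = 104494.3 Mb
TV episode: 9.132 Mbps × 2040 s × 1.08 = 20119.6 Mb
security camera export: 2.432 Mbps × 17160 s × 1.08 = 45071.8 Mb
drone footage reel: 76.632 Mbps × 540 s × 1.08 = 44691.8 Mb
documentary: 10.982 Mbps × 3240 s × 1.08 = 38428.2 Mb
Total: 263844.5 Mb = 32980.6 MB.
= 32.98 GB.

33.0 GB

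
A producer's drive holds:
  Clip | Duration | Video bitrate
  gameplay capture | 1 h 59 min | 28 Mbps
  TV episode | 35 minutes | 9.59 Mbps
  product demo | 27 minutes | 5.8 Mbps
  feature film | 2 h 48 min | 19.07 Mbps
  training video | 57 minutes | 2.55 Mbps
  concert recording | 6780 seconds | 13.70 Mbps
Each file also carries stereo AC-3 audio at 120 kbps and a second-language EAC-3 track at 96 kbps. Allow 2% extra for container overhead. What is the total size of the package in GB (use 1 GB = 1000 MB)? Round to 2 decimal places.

67.58 GB

Audio total: 120 + 96 = 216 kbps = 0.216 Mbps.
gameplay capture: 28.216 Mbps × 7140 s × 1.02 = 205491.5 Mb
TV episode: 9.806 Mbps × 2100 s × 1.02 = 21004.5 Mb
product demo: 6.016 Mbps × 1620 s × 1.02 = 9940.8 Mb
feature film: 19.286 Mbps × 10080 s × 1.02 = 198290.9 Mb
training video: 2.766 Mbps × 3420 s × 1.02 = 9648.9 Mb
concert recording: 13.916 Mbps × 6780 s × 1.02 = 96237.5 Mb
Total: 540614.1 Mb = 67576.8 MB.
= 67.58 GB.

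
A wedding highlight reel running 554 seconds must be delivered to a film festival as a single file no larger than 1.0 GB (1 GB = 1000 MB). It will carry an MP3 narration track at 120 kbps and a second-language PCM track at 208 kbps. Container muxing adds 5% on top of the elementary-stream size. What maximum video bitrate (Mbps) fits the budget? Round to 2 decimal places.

13.42 Mbps

Budget: 1.0 GB = 8000.0 Mb.
Stream payload after overhead: 8000.0 / 1.05 = 7619.0 Mb.
Total bitrate budget: 7619.0 Mb / 554 s = 13.753 Mbps.
Audio total: 120 + 208 = 328 kbps = 0.328 Mbps.
Video: 13.753 − 0.328 = 13.425 Mbps.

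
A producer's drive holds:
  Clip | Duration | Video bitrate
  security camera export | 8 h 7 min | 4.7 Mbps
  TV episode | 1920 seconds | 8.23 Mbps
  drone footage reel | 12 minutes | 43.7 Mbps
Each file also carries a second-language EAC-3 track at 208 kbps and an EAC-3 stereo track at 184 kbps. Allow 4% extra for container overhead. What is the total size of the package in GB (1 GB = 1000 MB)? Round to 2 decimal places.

25.62 GB

Audio total: 208 + 184 = 392 kbps = 0.392 Mbps.
security camera export: 5.092 Mbps × 29220 s × 1.04 = 154739.8 Mb
TV episode: 8.622 Mbps × 1920 s × 1.04 = 17216.4 Mb
drone footage reel: 44.092 Mbps × 720 s × 1.04 = 33016.1 Mb
Total: 204972.3 Mb = 25621.5 MB.
= 25.62 GB.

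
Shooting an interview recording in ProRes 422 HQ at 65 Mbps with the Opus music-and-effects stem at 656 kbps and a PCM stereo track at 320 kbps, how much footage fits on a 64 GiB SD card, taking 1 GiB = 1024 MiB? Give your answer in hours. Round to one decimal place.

Audio total: 656 + 320 = 976 kbps = 0.976 Mbps.
Total bitrate: 65 + 0.976 = 65.976 Mbps.
Capacity: 64 GiB = 549,756 Mb.
Recording time: 549,756 / 65.976 = 8,333 s ≈ 2.31 hours.

2.3 hours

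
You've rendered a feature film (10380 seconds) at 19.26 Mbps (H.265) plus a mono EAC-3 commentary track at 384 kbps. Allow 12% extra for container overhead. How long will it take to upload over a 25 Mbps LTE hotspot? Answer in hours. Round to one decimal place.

2.5 hours

Audio: 384 kbps = 0.384 Mbps.
Total bitrate: 19.644 Mbps.
File: 19.644 Mbps × 10380 s = 203904.7 Mb.
With 12% container overhead: ×1.12. → 228373.3 Mb.
At 25 Mbps: 228373.3 / 25 = 9134.9 s ≈ 2.54 hours.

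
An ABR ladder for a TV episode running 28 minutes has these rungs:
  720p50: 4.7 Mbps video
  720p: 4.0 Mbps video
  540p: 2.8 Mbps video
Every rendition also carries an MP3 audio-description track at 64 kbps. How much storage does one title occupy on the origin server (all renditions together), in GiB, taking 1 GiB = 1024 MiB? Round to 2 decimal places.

28 min = 1680 s
Audio: 64 kbps = 0.064 Mbps.
Sum of rendition bitrates: (4.7+0.064) + (4.0+0.064) + (2.8+0.064) = 11.692 Mbps.
× 1680 s = 19,643 Mb = 2,455 MB = 2.287 GiB.

2.29 GiB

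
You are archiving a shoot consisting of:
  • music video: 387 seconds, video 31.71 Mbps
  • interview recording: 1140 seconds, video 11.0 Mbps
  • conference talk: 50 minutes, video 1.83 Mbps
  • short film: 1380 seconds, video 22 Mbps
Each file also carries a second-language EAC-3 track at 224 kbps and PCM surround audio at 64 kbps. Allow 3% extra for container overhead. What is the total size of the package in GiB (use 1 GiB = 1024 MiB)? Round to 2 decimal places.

7.48 GiB

Audio total: 224 + 64 = 288 kbps = 0.288 Mbps.
music video: 31.998 Mbps × 387 s × 1.03 = 12754.7 Mb
interview recording: 11.288 Mbps × 1140 s × 1.03 = 13254.4 Mb
conference talk: 2.118 Mbps × 3000 s × 1.03 = 6544.6 Mb
short film: 22.288 Mbps × 1380 s × 1.03 = 31680.2 Mb
Total: 64233.9 Mb = 8029.2 MB.
= 7.478 GiB.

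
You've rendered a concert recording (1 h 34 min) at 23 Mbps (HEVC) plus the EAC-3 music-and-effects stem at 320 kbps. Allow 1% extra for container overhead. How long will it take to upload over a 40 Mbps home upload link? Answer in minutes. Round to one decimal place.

55.4 minutes

1 h 34 min = 94 min = 5640 s
Audio: 320 kbps = 0.320 Mbps.
Total bitrate: 23.320 Mbps.
File: 23.320 Mbps × 5640 s = 131524.8 Mb.
With 1% container overhead: ×1.01. → 132840.0 Mb.
At 40 Mbps: 132840.0 / 40 = 3321.0 s ≈ 55.4 minutes.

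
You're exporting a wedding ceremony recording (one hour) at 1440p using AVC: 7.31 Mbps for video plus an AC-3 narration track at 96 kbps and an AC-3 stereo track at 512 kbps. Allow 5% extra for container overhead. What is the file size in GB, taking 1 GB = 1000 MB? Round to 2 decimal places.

3.74 GB

1 h = 3600 s
Audio total: 96 + 512 = 608 kbps = 0.608 Mbps.
Total bitrate: 7.31 + 0.608 = 7.918 Mbps.
Stream data: 7.918 Mbps × 3600 s = 28504.8 Mb.
With 5% container overhead: ×1.05.
29,930 Mb ÷ 8 = 3,741 MB → 3.741 GB.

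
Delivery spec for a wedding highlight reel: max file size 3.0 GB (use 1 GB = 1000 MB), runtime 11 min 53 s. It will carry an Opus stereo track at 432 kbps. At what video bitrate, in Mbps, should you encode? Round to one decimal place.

Budget: 3.0 GB = 24000.0 Mb.
11 min 53 s = 713 s
Total bitrate budget: 24000.0 Mb / 713 s = 33.661 Mbps.
Audio: 432 kbps = 0.432 Mbps.
Video: 33.661 − 0.432 = 33.229 Mbps.

33.2 Mbps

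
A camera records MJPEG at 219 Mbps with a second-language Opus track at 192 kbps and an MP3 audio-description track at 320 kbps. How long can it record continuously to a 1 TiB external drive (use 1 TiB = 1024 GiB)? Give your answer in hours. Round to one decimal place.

Audio total: 192 + 320 = 512 kbps = 0.512 Mbps.
Total bitrate: 219 + 0.512 = 219.512 Mbps.
Capacity: 1 TiB = 8,796,093 Mb.
Recording time: 8,796,093 / 219.512 = 40,071 s ≈ 11.1 hours.

11.1 hours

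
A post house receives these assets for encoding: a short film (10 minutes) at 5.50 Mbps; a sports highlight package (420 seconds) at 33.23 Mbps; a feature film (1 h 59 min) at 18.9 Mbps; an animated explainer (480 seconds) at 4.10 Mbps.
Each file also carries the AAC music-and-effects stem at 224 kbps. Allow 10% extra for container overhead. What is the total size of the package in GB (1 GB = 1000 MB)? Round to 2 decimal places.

Audio: 224 kbps = 0.224 Mbps.
short film: 5.724 Mbps × 600 s × 1.10 = 3777.8 Mb
sports highlight package: 33.454 Mbps × 420 s × 1.10 = 15455.7 Mb
feature film: 19.124 Mbps × 7140 s × 1.10 = 150199.9 Mb
animated explainer: 4.324 Mbps × 480 s × 1.10 = 2283.1 Mb
Total: 171716.6 Mb = 21464.6 MB.
= 21.46 GB.

21.46 GB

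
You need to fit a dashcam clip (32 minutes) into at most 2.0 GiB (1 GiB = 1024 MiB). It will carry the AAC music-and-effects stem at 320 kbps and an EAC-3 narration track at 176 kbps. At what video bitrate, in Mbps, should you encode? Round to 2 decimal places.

8.45 Mbps

Budget: 2.0 GiB = 17179.9 Mb.
32 min = 1920 s
Total bitrate budget: 17179.9 Mb / 1920 s = 8.948 Mbps.
Audio total: 320 + 176 = 496 kbps = 0.496 Mbps.
Video: 8.948 − 0.496 = 8.452 Mbps.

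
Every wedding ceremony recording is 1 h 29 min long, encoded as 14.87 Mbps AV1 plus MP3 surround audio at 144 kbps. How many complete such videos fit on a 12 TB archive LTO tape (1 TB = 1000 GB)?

1 h 29 min = 89 min = 5340 s
Audio: 144 kbps = 0.144 Mbps.
Total bitrate: 15.014 Mbps.
Per item: 15.014 Mbps × 5340 s = 80,175 Mb = 10,022 MB.
Capacity: 12 TB = 96,000,000 Mb; 1197.38 items → 1197 complete.

1197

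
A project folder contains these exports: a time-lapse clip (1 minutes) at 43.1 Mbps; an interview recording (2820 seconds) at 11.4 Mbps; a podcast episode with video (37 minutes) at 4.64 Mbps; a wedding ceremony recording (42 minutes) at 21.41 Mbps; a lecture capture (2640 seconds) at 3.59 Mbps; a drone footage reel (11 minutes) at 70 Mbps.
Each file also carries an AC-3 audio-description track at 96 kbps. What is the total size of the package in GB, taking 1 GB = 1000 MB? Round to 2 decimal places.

19.46 GB

Audio: 96 kbps = 0.096 Mbps.
time-lapse clip: 43.196 Mbps × 60 s = 2591.8 Mb
interview recording: 11.496 Mbps × 2820 s = 32418.7 Mb
podcast episode with video: 4.736 Mbps × 2220 s = 10513.9 Mb
wedding ceremony recording: 21.506 Mbps × 2520 s = 54195.1 Mb
lecture capture: 3.686 Mbps × 2640 s = 9731.0 Mb
drone footage reel: 70.096 Mbps × 660 s = 46263.4 Mb
Total: 155713.9 Mb = 19464.2 MB.
= 19.46 GB.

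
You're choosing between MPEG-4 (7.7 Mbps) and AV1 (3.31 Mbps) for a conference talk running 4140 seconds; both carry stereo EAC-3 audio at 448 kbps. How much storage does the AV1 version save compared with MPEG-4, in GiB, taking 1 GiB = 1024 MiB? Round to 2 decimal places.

Audio: 448 kbps = 0.448 Mbps.
MPEG-4: 8.148 Mbps × 4140 s = 33732.7 Mb = 3.927 GiB.
AV1: 3.758 Mbps × 4140 s = 15558.1 Mb = 1.811 GiB.
Saving: 3.927 − 1.811 = 2.116 GiB.

2.12 GiB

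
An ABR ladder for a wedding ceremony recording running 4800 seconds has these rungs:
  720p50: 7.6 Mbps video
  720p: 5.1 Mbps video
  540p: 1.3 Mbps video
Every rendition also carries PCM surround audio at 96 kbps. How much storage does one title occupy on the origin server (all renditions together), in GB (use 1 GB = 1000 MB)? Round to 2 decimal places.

Audio: 96 kbps = 0.096 Mbps.
Sum of rendition bitrates: (7.6+0.096) + (5.1+0.096) + (1.3+0.096) = 14.288 Mbps.
× 4800 s = 68,582 Mb = 8,573 MB = 8.573 GB.

8.57 GB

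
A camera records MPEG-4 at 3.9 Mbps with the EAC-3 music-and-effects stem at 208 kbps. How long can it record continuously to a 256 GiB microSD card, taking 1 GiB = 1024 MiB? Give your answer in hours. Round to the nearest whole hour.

149 hours

Audio: 208 kbps = 0.208 Mbps.
Total bitrate: 3.9 + 0.208 = 4.108 Mbps.
Capacity: 256 GiB = 2,199,023 Mb.
Recording time: 2,199,023 / 4.108 = 535,303 s ≈ 149 hours.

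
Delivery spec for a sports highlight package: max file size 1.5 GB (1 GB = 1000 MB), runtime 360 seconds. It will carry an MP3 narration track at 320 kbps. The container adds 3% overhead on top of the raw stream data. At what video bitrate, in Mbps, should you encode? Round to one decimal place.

Budget: 1.5 GB = 12000.0 Mb.
Stream payload after overhead: 12000.0 / 1.03 = 11650.5 Mb.
Total bitrate budget: 11650.5 Mb / 360 s = 32.362 Mbps.
Audio: 320 kbps = 0.320 Mbps.
Video: 32.362 − 0.320 = 32.042 Mbps.

32.0 Mbps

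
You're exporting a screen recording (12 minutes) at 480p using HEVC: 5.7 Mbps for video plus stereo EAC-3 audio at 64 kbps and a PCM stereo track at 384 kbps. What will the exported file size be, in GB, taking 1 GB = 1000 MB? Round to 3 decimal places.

0.553 GB

12 min = 720 s
Audio total: 64 + 384 = 448 kbps = 0.448 Mbps.
Total bitrate: 5.7 + 0.448 = 6.148 Mbps.
Stream data: 6.148 Mbps × 720 s = 4426.6 Mb.
4,427 Mb ÷ 8 = 553.3 MB → 0.5533 GB.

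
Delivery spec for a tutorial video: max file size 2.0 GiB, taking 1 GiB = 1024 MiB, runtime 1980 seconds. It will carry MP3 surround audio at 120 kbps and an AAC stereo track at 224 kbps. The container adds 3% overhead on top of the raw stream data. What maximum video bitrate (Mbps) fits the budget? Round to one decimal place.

8.1 Mbps

Budget: 2.0 GiB = 17179.9 Mb.
Stream payload after overhead: 17179.9 / 1.03 = 16679.5 Mb.
Total bitrate budget: 16679.5 Mb / 1980 s = 8.424 Mbps.
Audio total: 120 + 224 = 344 kbps = 0.344 Mbps.
Video: 8.424 − 0.344 = 8.080 Mbps.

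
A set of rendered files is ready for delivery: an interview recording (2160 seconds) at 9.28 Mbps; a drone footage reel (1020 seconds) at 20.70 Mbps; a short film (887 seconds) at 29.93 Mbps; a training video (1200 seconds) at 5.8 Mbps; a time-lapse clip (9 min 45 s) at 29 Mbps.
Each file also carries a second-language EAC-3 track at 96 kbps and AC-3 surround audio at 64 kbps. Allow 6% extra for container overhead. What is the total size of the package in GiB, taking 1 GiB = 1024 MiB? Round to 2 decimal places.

11.42 GiB

Audio total: 96 + 64 = 160 kbps = 0.160 Mbps.
interview recording: 9.440 Mbps × 2160 s × 1.06 = 21613.8 Mb
drone footage reel: 20.860 Mbps × 1020 s × 1.06 = 22553.8 Mb
short film: 30.090 Mbps × 887 s × 1.06 = 28291.2 Mb
training video: 5.960 Mbps × 1200 s × 1.06 = 7581.1 Mb
time-lapse clip: 29.160 Mbps × 585 s × 1.06 = 18082.1 Mb
Total: 98122.1 Mb = 12265.3 MB.
= 11.42 GiB.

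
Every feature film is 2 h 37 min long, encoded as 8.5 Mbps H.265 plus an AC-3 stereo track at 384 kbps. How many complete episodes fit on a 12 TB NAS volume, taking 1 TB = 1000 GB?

2 h 37 min = 157 min = 9420 s
Audio: 384 kbps = 0.384 Mbps.
Total bitrate: 8.884 Mbps.
Per item: 8.884 Mbps × 9420 s = 83,687 Mb = 10,461 MB.
Capacity: 12 TB = 96,000,000 Mb; 1147.13 items → 1147 complete.

1147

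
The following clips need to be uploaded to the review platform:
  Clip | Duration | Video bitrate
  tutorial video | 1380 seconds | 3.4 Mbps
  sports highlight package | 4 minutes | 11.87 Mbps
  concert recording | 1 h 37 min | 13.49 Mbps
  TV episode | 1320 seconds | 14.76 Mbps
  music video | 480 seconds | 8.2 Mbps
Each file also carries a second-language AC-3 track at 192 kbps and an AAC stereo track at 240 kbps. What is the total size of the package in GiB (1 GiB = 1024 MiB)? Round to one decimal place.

Audio total: 192 + 240 = 432 kbps = 0.432 Mbps.
tutorial video: 3.832 Mbps × 1380 s = 5288.2 Mb
sports highlight package: 12.302 Mbps × 240 s = 2952.5 Mb
concert recording: 13.922 Mbps × 5820 s = 81026.0 Mb
TV episode: 15.192 Mbps × 1320 s = 20053.4 Mb
music video: 8.632 Mbps × 480 s = 4143.4 Mb
Total: 113463.5 Mb = 14182.9 MB.
= 13.21 GiB.

13.2 GiB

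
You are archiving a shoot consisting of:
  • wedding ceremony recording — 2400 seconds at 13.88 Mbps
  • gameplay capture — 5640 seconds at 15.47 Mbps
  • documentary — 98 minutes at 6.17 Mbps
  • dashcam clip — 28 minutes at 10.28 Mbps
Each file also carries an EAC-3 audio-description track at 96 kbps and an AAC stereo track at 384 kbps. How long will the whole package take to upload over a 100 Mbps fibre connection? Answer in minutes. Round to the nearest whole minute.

30 minutes

Audio total: 96 + 384 = 480 kbps = 0.480 Mbps.
wedding ceremony recording: 14.360 Mbps × 2400 s = 34464.0 Mb
gameplay capture: 15.950 Mbps × 5640 s = 89958.0 Mb
documentary: 6.650 Mbps × 5880 s = 39102.0 Mb
dashcam clip: 10.760 Mbps × 1680 s = 18076.8 Mb
Total: 181600.8 Mb = 22700.1 MB.
At 100 Mbps: 181600.8 / 100 = 1816 s ≈ 30.3 minutes.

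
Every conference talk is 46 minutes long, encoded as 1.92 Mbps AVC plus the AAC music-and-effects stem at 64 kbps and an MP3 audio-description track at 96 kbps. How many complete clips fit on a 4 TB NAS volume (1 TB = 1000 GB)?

46 min = 2760 s
Audio total: 64 + 96 = 160 kbps = 0.160 Mbps.
Total bitrate: 2.080 Mbps.
Per item: 2.080 Mbps × 2760 s = 5,741 Mb = 717.6 MB.
Capacity: 4 TB = 32,000,000 Mb; 5574.14 items → 5574 complete.

5574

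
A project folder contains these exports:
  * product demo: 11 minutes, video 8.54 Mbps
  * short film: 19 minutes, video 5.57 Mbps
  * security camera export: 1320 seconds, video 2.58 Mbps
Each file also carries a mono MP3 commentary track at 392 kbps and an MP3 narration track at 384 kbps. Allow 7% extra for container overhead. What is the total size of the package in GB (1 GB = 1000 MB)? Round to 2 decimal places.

Audio total: 392 + 384 = 776 kbps = 0.776 Mbps.
product demo: 9.316 Mbps × 660 s × 1.07 = 6579.0 Mb
short film: 6.346 Mbps × 1140 s × 1.07 = 7740.9 Mb
security camera export: 3.356 Mbps × 1320 s × 1.07 = 4740.0 Mb
Total: 19059.8 Mb = 2382.5 MB.
= 2.382 GB.

2.38 GB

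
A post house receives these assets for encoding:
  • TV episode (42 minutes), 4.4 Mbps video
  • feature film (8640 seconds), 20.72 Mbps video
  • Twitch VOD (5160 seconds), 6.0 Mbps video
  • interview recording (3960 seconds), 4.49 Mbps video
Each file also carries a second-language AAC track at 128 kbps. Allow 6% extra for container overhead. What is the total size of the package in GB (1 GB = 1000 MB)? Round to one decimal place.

Audio: 128 kbps = 0.128 Mbps.
TV episode: 4.528 Mbps × 2520 s × 1.06 = 12095.2 Mb
feature film: 20.848 Mbps × 8640 s × 1.06 = 190934.3 Mb
Twitch VOD: 6.128 Mbps × 5160 s × 1.06 = 33517.7 Mb
interview recording: 4.618 Mbps × 3960 s × 1.06 = 19384.5 Mb
Total: 255931.7 Mb = 31991.5 MB.
= 31.99 GB.

32.0 GB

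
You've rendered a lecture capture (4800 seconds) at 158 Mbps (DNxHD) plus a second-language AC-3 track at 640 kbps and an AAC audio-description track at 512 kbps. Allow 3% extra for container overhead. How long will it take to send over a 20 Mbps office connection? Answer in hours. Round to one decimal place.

10.9 hours

Audio total: 640 + 512 = 1152 kbps = 1.152 Mbps.
Total bitrate: 159.152 Mbps.
File: 159.152 Mbps × 4800 s = 763929.6 Mb.
With 3% container overhead: ×1.03. → 786847.5 Mb.
At 20 Mbps: 786847.5 / 20 = 39342.4 s ≈ 10.9 hours.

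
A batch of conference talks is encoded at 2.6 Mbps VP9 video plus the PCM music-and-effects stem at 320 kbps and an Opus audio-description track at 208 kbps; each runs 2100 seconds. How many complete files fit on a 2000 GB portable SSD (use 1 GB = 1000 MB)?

2435

Audio total: 320 + 208 = 528 kbps = 0.528 Mbps.
Total bitrate: 3.128 Mbps.
Per item: 3.128 Mbps × 2100 s = 6,569 Mb = 821.1 MB.
Capacity: 2000 GB = 16,000,000 Mb; 2435.76 items → 2435 complete.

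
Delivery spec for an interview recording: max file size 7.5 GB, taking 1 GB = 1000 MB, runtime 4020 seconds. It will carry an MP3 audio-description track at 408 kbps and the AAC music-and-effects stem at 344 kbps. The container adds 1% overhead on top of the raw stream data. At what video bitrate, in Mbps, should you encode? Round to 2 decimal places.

Budget: 7.5 GB = 60000.0 Mb.
Stream payload after overhead: 60000.0 / 1.01 = 59405.9 Mb.
Total bitrate budget: 59405.9 Mb / 4020 s = 14.778 Mbps.
Audio total: 408 + 344 = 752 kbps = 0.752 Mbps.
Video: 14.778 − 0.752 = 14.026 Mbps.

14.03 Mbps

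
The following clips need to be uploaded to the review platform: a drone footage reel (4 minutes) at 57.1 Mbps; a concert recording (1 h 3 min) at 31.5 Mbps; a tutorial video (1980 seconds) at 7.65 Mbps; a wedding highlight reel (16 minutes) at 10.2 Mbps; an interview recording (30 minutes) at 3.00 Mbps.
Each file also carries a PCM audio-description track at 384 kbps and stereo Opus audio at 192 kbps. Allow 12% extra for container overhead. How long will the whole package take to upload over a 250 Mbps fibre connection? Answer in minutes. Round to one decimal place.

Audio total: 384 + 192 = 576 kbps = 0.576 Mbps.
drone footage reel: 57.676 Mbps × 240 s × 1.12 = 15503.3 Mb
concert recording: 32.076 Mbps × 3780 s × 1.12 = 135797.0 Mb
tutorial video: 8.226 Mbps × 1980 s × 1.12 = 18242.0 Mb
wedding highlight reel: 10.776 Mbps × 960 s × 1.12 = 11586.4 Mb
interview recording: 3.576 Mbps × 1800 s × 1.12 = 7209.2 Mb
Total: 188337.8 Mb = 23542.2 MB.
At 250 Mbps: 188337.8 / 250 = 753 s ≈ 12.6 minutes.

12.6 minutes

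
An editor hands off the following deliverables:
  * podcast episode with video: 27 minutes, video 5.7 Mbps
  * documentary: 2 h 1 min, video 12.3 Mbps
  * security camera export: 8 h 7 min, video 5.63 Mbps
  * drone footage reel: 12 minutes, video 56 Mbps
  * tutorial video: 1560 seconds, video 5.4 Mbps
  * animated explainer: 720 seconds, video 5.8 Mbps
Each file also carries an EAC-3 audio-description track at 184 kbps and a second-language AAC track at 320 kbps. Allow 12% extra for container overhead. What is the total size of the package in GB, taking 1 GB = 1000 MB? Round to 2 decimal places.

47.13 GB

Audio total: 184 + 320 = 504 kbps = 0.504 Mbps.
podcast episode with video: 6.204 Mbps × 1620 s × 1.12 = 11256.5 Mb
documentary: 12.804 Mbps × 7260 s × 1.12 = 104111.9 Mb
security camera export: 6.134 Mbps × 29220 s × 1.12 = 200743.7 Mb
drone footage reel: 56.504 Mbps × 720 s × 1.12 = 45564.8 Mb
tutorial video: 5.904 Mbps × 1560 s × 1.12 = 10315.5 Mb
animated explainer: 6.304 Mbps × 720 s × 1.12 = 5083.5 Mb
Total: 377076.0 Mb = 47134.5 MB.
= 47.13 GB.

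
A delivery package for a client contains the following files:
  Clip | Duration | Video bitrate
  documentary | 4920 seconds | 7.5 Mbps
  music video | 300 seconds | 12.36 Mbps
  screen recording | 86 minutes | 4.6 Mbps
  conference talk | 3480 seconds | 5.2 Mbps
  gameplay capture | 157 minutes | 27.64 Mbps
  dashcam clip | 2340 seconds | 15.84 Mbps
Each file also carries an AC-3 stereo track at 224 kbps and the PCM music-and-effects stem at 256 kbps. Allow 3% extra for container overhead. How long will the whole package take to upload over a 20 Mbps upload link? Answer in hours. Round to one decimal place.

5.6 hours

Audio total: 224 + 256 = 480 kbps = 0.480 Mbps.
documentary: 7.980 Mbps × 4920 s × 1.03 = 40439.4 Mb
music video: 12.840 Mbps × 300 s × 1.03 = 3967.6 Mb
screen recording: 5.080 Mbps × 5160 s × 1.03 = 26999.2 Mb
conference talk: 5.680 Mbps × 3480 s × 1.03 = 20359.4 Mb
gameplay capture: 28.120 Mbps × 9420 s × 1.03 = 272837.1 Mb
dashcam clip: 16.320 Mbps × 2340 s × 1.03 = 39334.5 Mb
Total: 403937.2 Mb = 50492.1 MB.
At 20 Mbps: 403937.2 / 20 = 20197 s ≈ 5.61 hours.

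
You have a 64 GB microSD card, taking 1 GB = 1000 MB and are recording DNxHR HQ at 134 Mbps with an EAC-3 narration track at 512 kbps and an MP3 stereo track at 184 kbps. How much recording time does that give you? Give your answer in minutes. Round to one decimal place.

63.4 minutes

Audio total: 512 + 184 = 696 kbps = 0.696 Mbps.
Total bitrate: 134 + 0.696 = 134.696 Mbps.
Capacity: 64 GB = 512,000 Mb.
Recording time: 512,000 / 134.696 = 3,801 s ≈ 63.4 minutes.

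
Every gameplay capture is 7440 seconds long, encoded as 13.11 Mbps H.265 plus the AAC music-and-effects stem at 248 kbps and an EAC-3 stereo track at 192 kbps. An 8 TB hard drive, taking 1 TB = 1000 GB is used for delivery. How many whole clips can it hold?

634

Audio total: 248 + 192 = 440 kbps = 0.440 Mbps.
Total bitrate: 13.550 Mbps.
Per item: 13.550 Mbps × 7440 s = 100,812 Mb = 12,602 MB.
Capacity: 8 TB = 64,000,000 Mb; 634.85 items → 634 complete.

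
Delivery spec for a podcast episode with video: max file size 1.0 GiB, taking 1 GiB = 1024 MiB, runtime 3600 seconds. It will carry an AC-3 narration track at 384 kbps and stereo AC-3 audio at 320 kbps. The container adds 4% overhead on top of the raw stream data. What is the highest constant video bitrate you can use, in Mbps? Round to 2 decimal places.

1.59 Mbps

Budget: 1.0 GiB = 8589.9 Mb.
Stream payload after overhead: 8589.9 / 1.04 = 8259.6 Mb.
Total bitrate budget: 8259.6 Mb / 3600 s = 2.294 Mbps.
Audio total: 384 + 320 = 704 kbps = 0.704 Mbps.
Video: 2.294 − 0.704 = 1.590 Mbps.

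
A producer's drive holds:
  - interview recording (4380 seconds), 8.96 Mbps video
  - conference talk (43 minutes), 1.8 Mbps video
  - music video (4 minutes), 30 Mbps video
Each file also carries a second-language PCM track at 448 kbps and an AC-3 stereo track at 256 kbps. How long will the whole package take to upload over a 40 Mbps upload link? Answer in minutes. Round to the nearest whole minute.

Audio total: 448 + 256 = 704 kbps = 0.704 Mbps.
interview recording: 9.664 Mbps × 4380 s = 42328.3 Mb
conference talk: 2.504 Mbps × 2580 s = 6460.3 Mb
music video: 30.704 Mbps × 240 s = 7369.0 Mb
Total: 56157.6 Mb = 7019.7 MB.
At 40 Mbps: 56157.6 / 40 = 1404 s ≈ 23.4 minutes.

23 minutes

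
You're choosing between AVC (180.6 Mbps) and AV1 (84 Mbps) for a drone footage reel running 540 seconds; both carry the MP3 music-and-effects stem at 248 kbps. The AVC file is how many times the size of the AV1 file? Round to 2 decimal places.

2.15

Audio: 248 kbps = 0.248 Mbps.
AVC: 180.848 Mbps × 540 s = 97657.9 Mb = 11.369 GiB.
AV1: 84.248 Mbps × 540 s = 45493.9 Mb = 5.296 GiB.
Ratio: 11.369 / 5.296 = 2.147.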